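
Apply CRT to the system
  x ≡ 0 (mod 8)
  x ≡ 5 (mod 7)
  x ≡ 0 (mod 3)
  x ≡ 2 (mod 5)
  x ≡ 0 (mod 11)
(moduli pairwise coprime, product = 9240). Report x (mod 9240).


Product of moduli M = 8 · 7 · 3 · 5 · 11 = 9240.
Merge one congruence at a time:
  Start: x ≡ 0 (mod 8).
  Combine with x ≡ 5 (mod 7); new modulus lcm = 56.
    Write x = 0 + 8·t and substitute into x ≡ 5 (mod 7): 8·t ≡ 5 − 0 = 5 (mod 7).
    Reduce coefficients mod 7: 1·t ≡ 5 (mod 7).
    So t ≡ 5 (mod 7).
    Then x = 0 + 8·5 = 40, valid modulo lcm(8, 7) = 56: x ≡ 40 (mod 56).
  Combine with x ≡ 0 (mod 3); new modulus lcm = 168.
    Write x = 40 + 56·t and substitute into x ≡ 0 (mod 3): 56·t ≡ 0 − 40 = -40 (mod 3).
    Reduce coefficients mod 3: 2·t ≡ 2 (mod 3).
    The inverse of 2 mod 3 is 2 (since 2·2 = 4 = 1·3 + 1), so t ≡ 2·2 = 4 ≡ 1 (mod 3).
    Then x = 40 + 56·1 = 96, valid modulo lcm(56, 3) = 168: x ≡ 96 (mod 168).
  Combine with x ≡ 2 (mod 5); new modulus lcm = 840.
    Write x = 96 + 168·t and substitute into x ≡ 2 (mod 5): 168·t ≡ 2 − 96 = -94 (mod 5).
    Reduce coefficients mod 5: 3·t ≡ 1 (mod 5).
    The inverse of 3 mod 5 is 2 (since 3·2 = 6 = 1·5 + 1), so t ≡ 2·1 = 2 ≡ 2 (mod 5).
    Then x = 96 + 168·2 = 432, valid modulo lcm(168, 5) = 840: x ≡ 432 (mod 840).
  Combine with x ≡ 0 (mod 11); new modulus lcm = 9240.
    Write x = 432 + 840·t and substitute into x ≡ 0 (mod 11): 840·t ≡ 0 − 432 = -432 (mod 11).
    Reduce coefficients mod 11: 4·t ≡ 8 (mod 11).
    The inverse of 4 mod 11 is 3 (since 4·3 = 12 = 1·11 + 1), so t ≡ 3·8 = 24 ≡ 2 (mod 11).
    Then x = 432 + 840·2 = 2112, valid modulo lcm(840, 11) = 9240: x ≡ 2112 (mod 9240).
Verify against each original: 2112 mod 8 = 0, 2112 mod 7 = 5, 2112 mod 3 = 0, 2112 mod 5 = 2, 2112 mod 11 = 0.

x ≡ 2112 (mod 9240).


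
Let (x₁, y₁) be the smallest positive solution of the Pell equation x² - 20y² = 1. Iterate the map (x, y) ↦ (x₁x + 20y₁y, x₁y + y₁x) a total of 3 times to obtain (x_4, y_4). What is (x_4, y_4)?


Step 1: Find the fundamental solution (x₁, y₁) of x² - 20y² = 1.
  Expand √20 as a continued fraction. a₀ = ⌊√20⌋ = 4; iterate m_{k+1} = d_k·a_k − m_k, d_{k+1} = (20 − m_{k+1}²)/d_k, a_{k+1} = ⌊(a₀ + m_{k+1})/d_{k+1}⌋ (starting m₀ = 0, d₀ = 1), with convergents p_k = a_k·p_{k-1} + p_{k-2}, q_k = a_k·q_{k-1} + q_{k-2} (p₋₁ = 1, q₋₁ = 0):
  k = 0: a₀ = 4; p₀/q₀ = 4/1; p₀² − 20·q₀² = 16 − 20 = -4.
  k = 1: m = 4, d = 4, a = ⌊(4 + 4)/4⌋ = 2; p/q = (2·4 + 1)/(2·1 + 0) = 9/2; p² − 20·q² = 81 − 80 = 1.
  The first convergent with p² − 20·q² = 1 gives the fundamental solution (x₁, y₁) = (9, 2).
Step 2: Apply the recurrence (x_{n+1}, y_{n+1}) = (x₁x_n + 20y₁y_n, x₁y_n + y₁x_n) repeatedly.
  From (x_1, y_1) = (9, 2): x_2 = 9·9 + 20·2·2 = 161; y_2 = 9·2 + 2·9 = 36.
  From (x_2, y_2) = (161, 36): x_3 = 9·161 + 20·2·36 = 2889; y_3 = 9·36 + 2·161 = 646.
  From (x_3, y_3) = (2889, 646): x_4 = 9·2889 + 20·2·646 = 51841; y_4 = 9·646 + 2·2889 = 11592.
Step 3: Verify x_4² - 20·y_4² = 2687489281 - 2687489280 = 1 (should be 1). ✓

(x_1, y_1) = (9, 2); (x_4, y_4) = (51841, 11592).


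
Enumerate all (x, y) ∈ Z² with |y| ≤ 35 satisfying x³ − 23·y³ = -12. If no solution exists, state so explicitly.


The equation is x³ - 23y³ = -12. For fixed y, x³ = 23·y³ − 12, so a solution requires the RHS to be a perfect cube.
Strategy: iterate y from -35 to 35, compute RHS = 23·y³ − 12, and check whether it is a (positive or negative) perfect cube.
Check small values of y:
  y = 0: RHS = -12 is not a perfect cube.
  y = 1: RHS = 11 is not a perfect cube.
  y = -1: RHS = -35 is not a perfect cube.
  y = 2: RHS = 172 is not a perfect cube.
  y = -2: RHS = -196 is not a perfect cube.
  y = 3: RHS = 609 is not a perfect cube.
  y = -3: RHS = -633 is not a perfect cube.
Continuing the search up to |y| = 35 finds no solutions either.
No (x, y) in the scanned range satisfies the equation.

No integer solutions with |y| ≤ 35.


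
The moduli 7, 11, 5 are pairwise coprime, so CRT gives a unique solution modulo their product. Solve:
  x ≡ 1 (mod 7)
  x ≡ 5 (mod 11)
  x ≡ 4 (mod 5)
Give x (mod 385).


Moduli 7, 11, 5 are pairwise coprime; by CRT there is a unique solution modulo M = 7 · 11 · 5 = 385.
Solve pairwise, accumulating the modulus:
  Start with x ≡ 1 (mod 7).
  Combine with x ≡ 5 (mod 11): since gcd(7, 11) = 1, we get a unique residue mod 77.
    Write x = 1 + 7·t and substitute into x ≡ 5 (mod 11): 7·t ≡ 5 − 1 = 4 (mod 11).
    The inverse of 7 mod 11 is 8 (since 7·8 = 56 = 5·11 + 1), so t ≡ 8·4 = 32 ≡ 10 (mod 11).
    Then x = 1 + 7·10 = 71, valid modulo lcm(7, 11) = 77: x ≡ 71 (mod 77).
  Combine with x ≡ 4 (mod 5): since gcd(77, 5) = 1, we get a unique residue mod 385.
    Write x = 71 + 77·t and substitute into x ≡ 4 (mod 5): 77·t ≡ 4 − 71 = -67 (mod 5).
    Reduce coefficients mod 5: 2·t ≡ 3 (mod 5).
    The inverse of 2 mod 5 is 3 (since 2·3 = 6 = 1·5 + 1), so t ≡ 3·3 = 9 ≡ 4 (mod 5).
    Then x = 71 + 77·4 = 379, valid modulo lcm(77, 5) = 385: x ≡ 379 (mod 385).
Verify: 379 mod 7 = 1 ✓, 379 mod 11 = 5 ✓, 379 mod 5 = 4 ✓.

x ≡ 379 (mod 385).


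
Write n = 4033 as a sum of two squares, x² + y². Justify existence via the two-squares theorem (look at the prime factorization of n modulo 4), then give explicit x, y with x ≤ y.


Step 1: Factor n = 4033 = 37 · 109.
Step 2: Check the mod-4 condition on each prime factor: 37 ≡ 1 (mod 4), exponent 1; 109 ≡ 1 (mod 4), exponent 1.
All primes ≡ 3 (mod 4) appear to even exponent (or don't appear), so by the two-squares theorem n IS expressible as a sum of two squares.
Step 3: Build a representation. Here n = 37 · 109 is a product of primes ≡ 1 (mod 4). Each prime p ≡ 1 (mod 4) is itself a sum of two squares; find a² by testing p − a² for a perfect square:
  37: 37 − 1² = 36 = 6² ⇒ 37 = 1² + 6².
  109: 109 − 1² = 108, 109 − 2² = 105, 109 − 3² = 100 = 10² ⇒ 109 = 3² + 10².
  Combine using the Brahmagupta–Fibonacci identity (a² + b²)(c² + d²) = (ac − bd)² + (ad + bc)² = (ac + bd)² + (ad − bc)²:
  37 · 109 = 4033: from (1² + 6²)(3² + 10²), take (1·3 − 6·10, 1·10 + 6·3) = (3 − 60, 10 + 18) = (-57, 28); dropping signs (only squares matter) gives (57, 28); check 57² + 28² = 3249 + 784 = 4033 ✓.
Step 4: Order so x ≤ y and verify: 28² + 57² = 784 + 3249 = 4033 = n. ✓

n = 4033 = 28² + 57² (one valid representation with x ≤ y).


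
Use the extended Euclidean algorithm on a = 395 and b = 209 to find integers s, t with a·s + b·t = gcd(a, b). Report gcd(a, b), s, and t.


Euclidean algorithm on (395, 209) — divide until remainder is 0:
  395 = 1 · 209 + 186
  209 = 1 · 186 + 23
  186 = 8 · 23 + 2
  23 = 11 · 2 + 1
  2 = 2 · 1 + 0
gcd(395, 209) = 1.
Track Bezout coefficients alongside the remainders: start with r₀ = 395 = a·1 + b·0 (s = 1, t = 0) and r₁ = 209 = a·0 + b·1 (s = 0, t = 1); each new remainder r_{k+1} = r_{k-1} − q_k·r_k inherits s_{k+1} = s_{k-1} − q_k·s_k, t_{k+1} = t_{k-1} − q_k·t_k, so r_k = a·s_k + b·t_k at every step:
  q = 1: r = 186, s = 1 − 1·0 = 1, t = 0 − 1·1 = -1  (check: 395·1 + 209·(-1) = 186)
  q = 1: r = 23, s = 0 − 1·1 = -1, t = 1 − 1·(-1) = 2  (check: 395·(-1) + 209·2 = 23)
  q = 8: r = 2, s = 1 − 8·(-1) = 9, t = -1 − 8·2 = -17  (check: 395·9 + 209·(-17) = 2)
  q = 11: r = 1, s = -1 − 11·9 = -100, t = 2 − 11·(-17) = 189  (check: 395·(-100) + 209·189 = 1)
The row with r = 1 (the gcd) gives the Bezout coefficients s = -100, t = 189.
Result: 395 · (-100) + 209 · (189) = 1.

gcd(395, 209) = 1; s = -100, t = 189 (check: 395·(-100) + 209·189 = 1).


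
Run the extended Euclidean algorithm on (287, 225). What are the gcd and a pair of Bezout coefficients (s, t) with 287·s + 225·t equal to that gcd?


Euclidean algorithm on (287, 225) — divide until remainder is 0:
  287 = 1 · 225 + 62
  225 = 3 · 62 + 39
  62 = 1 · 39 + 23
  39 = 1 · 23 + 16
  23 = 1 · 16 + 7
  16 = 2 · 7 + 2
  7 = 3 · 2 + 1
  2 = 2 · 1 + 0
gcd(287, 225) = 1.
Track Bezout coefficients alongside the remainders: start with r₀ = 287 = a·1 + b·0 (s = 1, t = 0) and r₁ = 225 = a·0 + b·1 (s = 0, t = 1); each new remainder r_{k+1} = r_{k-1} − q_k·r_k inherits s_{k+1} = s_{k-1} − q_k·s_k, t_{k+1} = t_{k-1} − q_k·t_k, so r_k = a·s_k + b·t_k at every step:
  q = 1: r = 62, s = 1 − 1·0 = 1, t = 0 − 1·1 = -1  (check: 287·1 + 225·(-1) = 62)
  q = 3: r = 39, s = 0 − 3·1 = -3, t = 1 − 3·(-1) = 4  (check: 287·(-3) + 225·4 = 39)
  q = 1: r = 23, s = 1 − 1·(-3) = 4, t = -1 − 1·4 = -5  (check: 287·4 + 225·(-5) = 23)
  q = 1: r = 16, s = -3 − 1·4 = -7, t = 4 − 1·(-5) = 9  (check: 287·(-7) + 225·9 = 16)
  q = 1: r = 7, s = 4 − 1·(-7) = 11, t = -5 − 1·9 = -14  (check: 287·11 + 225·(-14) = 7)
  q = 2: r = 2, s = -7 − 2·11 = -29, t = 9 − 2·(-14) = 37  (check: 287·(-29) + 225·37 = 2)
  q = 3: r = 1, s = 11 − 3·(-29) = 98, t = -14 − 3·37 = -125  (check: 287·98 + 225·(-125) = 1)
The row with r = 1 (the gcd) gives the Bezout coefficients s = 98, t = -125.
Result: 287 · (98) + 225 · (-125) = 1.

gcd(287, 225) = 1; s = 98, t = -125 (check: 287·98 + 225·(-125) = 1).


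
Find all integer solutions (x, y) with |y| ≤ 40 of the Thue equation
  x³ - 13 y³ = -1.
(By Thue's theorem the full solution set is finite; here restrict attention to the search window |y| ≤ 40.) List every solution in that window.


The equation is x³ - 13y³ = -1. For fixed y, x³ = 13·y³ − 1, so a solution requires the RHS to be a perfect cube.
Strategy: iterate y from -40 to 40, compute RHS = 13·y³ − 1, and check whether it is a (positive or negative) perfect cube.
Check small values of y:
  y = 0: RHS = -1 = (-1)³ ⇒ x = -1 works.
  y = 1: RHS = 12 is not a perfect cube.
  y = -1: RHS = -14 is not a perfect cube.
  y = 2: RHS = 103 is not a perfect cube.
  y = -2: RHS = -105 is not a perfect cube.
  y = 3: RHS = 350 is not a perfect cube.
  y = -3: RHS = -352 is not a perfect cube.
Continuing the search up to |y| = 40 finds no further solutions beyond those listed.
Collected solutions: (-1, 0).

Solutions (with |y| ≤ 40): (-1, 0).


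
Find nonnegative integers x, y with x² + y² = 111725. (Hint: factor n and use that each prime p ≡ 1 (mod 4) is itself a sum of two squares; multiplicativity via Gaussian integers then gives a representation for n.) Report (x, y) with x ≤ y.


Step 1: Factor n = 111725 = 5^2 · 41 · 109.
Step 2: Check the mod-4 condition on each prime factor: 5 ≡ 1 (mod 4), exponent 2; 41 ≡ 1 (mod 4), exponent 1; 109 ≡ 1 (mod 4), exponent 1.
All primes ≡ 3 (mod 4) appear to even exponent (or don't appear), so by the two-squares theorem n IS expressible as a sum of two squares.
Step 3: Build a representation. Group n = k² · m with k = 5 and m = 41 · 109 = 4469 (a product of primes ≡ 1 (mod 4)); a representation of m scales to one of n via (k·x)² + (k·y)² = k²(x² + y²). Each prime p ≡ 1 (mod 4) is itself a sum of two squares; find a² by testing p − a² for a perfect square:
  41: 41 − 1² = 40, 41 − 2² = 37, 41 − 3² = 32, 41 − 4² = 25 = 5² ⇒ 41 = 4² + 5².
  109: 109 − 1² = 108, 109 − 2² = 105, 109 − 3² = 100 = 10² ⇒ 109 = 3² + 10².
  Combine using the Brahmagupta–Fibonacci identity (a² + b²)(c² + d²) = (ac − bd)² + (ad + bc)² = (ac + bd)² + (ad − bc)²:
  41 · 109 = 4469: from (4² + 5²)(3² + 10²), take (4·3 − 5·10, 4·10 + 5·3) = (12 − 50, 40 + 15) = (-38, 55); dropping signs (only squares matter) gives (38, 55); check 38² + 55² = 1444 + 3025 = 4469 ✓.
  Scale by k = 5: (5·38, 5·55) = (190, 275).
Step 4: Order so x ≤ y and verify: 190² + 275² = 36100 + 75625 = 111725 = n. ✓

n = 111725 = 190² + 275² (one valid representation with x ≤ y).


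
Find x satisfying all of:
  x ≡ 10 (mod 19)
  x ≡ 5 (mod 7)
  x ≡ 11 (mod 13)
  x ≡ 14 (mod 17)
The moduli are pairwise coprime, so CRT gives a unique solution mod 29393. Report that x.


Product of moduli M = 19 · 7 · 13 · 17 = 29393.
Merge one congruence at a time:
  Start: x ≡ 10 (mod 19).
  Combine with x ≡ 5 (mod 7); new modulus lcm = 133.
    Write x = 10 + 19·t and substitute into x ≡ 5 (mod 7): 19·t ≡ 5 − 10 = -5 (mod 7).
    Reduce coefficients mod 7: 5·t ≡ 2 (mod 7).
    The inverse of 5 mod 7 is 3 (since 5·3 = 15 = 2·7 + 1), so t ≡ 3·2 = 6 ≡ 6 (mod 7).
    Then x = 10 + 19·6 = 124, valid modulo lcm(19, 7) = 133: x ≡ 124 (mod 133).
  Combine with x ≡ 11 (mod 13); new modulus lcm = 1729.
    Write x = 124 + 133·t and substitute into x ≡ 11 (mod 13): 133·t ≡ 11 − 124 = -113 (mod 13).
    Reduce coefficients mod 13: 3·t ≡ 4 (mod 13).
    The inverse of 3 mod 13 is 9 (since 3·9 = 27 = 2·13 + 1), so t ≡ 9·4 = 36 ≡ 10 (mod 13).
    Then x = 124 + 133·10 = 1454, valid modulo lcm(133, 13) = 1729: x ≡ 1454 (mod 1729).
  Combine with x ≡ 14 (mod 17); new modulus lcm = 29393.
    Write x = 1454 + 1729·t and substitute into x ≡ 14 (mod 17): 1729·t ≡ 14 − 1454 = -1440 (mod 17).
    Reduce coefficients mod 17: 12·t ≡ 5 (mod 17).
    The inverse of 12 mod 17 is 10 (since 12·10 = 120 = 7·17 + 1), so t ≡ 10·5 = 50 ≡ 16 (mod 17).
    Then x = 1454 + 1729·16 = 29118, valid modulo lcm(1729, 17) = 29393: x ≡ 29118 (mod 29393).
Verify against each original: 29118 mod 19 = 10, 29118 mod 7 = 5, 29118 mod 13 = 11, 29118 mod 17 = 14.

x ≡ 29118 (mod 29393).


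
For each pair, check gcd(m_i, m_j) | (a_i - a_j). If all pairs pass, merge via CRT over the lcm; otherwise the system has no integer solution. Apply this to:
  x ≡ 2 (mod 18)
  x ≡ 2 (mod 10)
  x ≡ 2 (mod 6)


Moduli 18, 10, 6 are not pairwise coprime, so CRT works modulo lcm(m_i) when all pairwise compatibility conditions hold.
Pairwise compatibility: gcd(m_i, m_j) must divide a_i - a_j for every pair.
Merge one congruence at a time:
  Start: x ≡ 2 (mod 18).
  Combine with x ≡ 2 (mod 10): gcd(18, 10) = 2; 2 - 2 = 0, which IS divisible by 2, so compatible.
    Write x = 2 + 18·t and substitute into x ≡ 2 (mod 10): 18·t ≡ 2 − 2 = 0 (mod 10).
    Divide the congruence (and modulus) by g = 2: 9·t ≡ 0 (mod 5).
    Reduce coefficients mod 5: 4·t ≡ 0 (mod 5).
    The inverse of 4 mod 5 is 4 (since 4·4 = 16 = 3·5 + 1), so t ≡ 4·0 = 0 ≡ 0 (mod 5).
    Then x = 2 + 18·0 = 2, valid modulo lcm(18, 10) = 90: x ≡ 2 (mod 90).
  Combine with x ≡ 2 (mod 6): gcd(90, 6) = 6; 2 - 2 = 0, which IS divisible by 6, so compatible.
    Write x = 2 + 90·t and substitute into x ≡ 2 (mod 6): 90·t ≡ 2 − 2 = 0 (mod 6).
    Divide the congruence (and modulus) by g = 6: 15·t ≡ 0 (mod 1).
    Modulo 1 every t works; take t = 0.
    Then x = 2 + 90·0 = 2, valid modulo lcm(90, 6) = 90: x ≡ 2 (mod 90).
Verify: 2 mod 18 = 2, 2 mod 10 = 2, 2 mod 6 = 2.

x ≡ 2 (mod 90).


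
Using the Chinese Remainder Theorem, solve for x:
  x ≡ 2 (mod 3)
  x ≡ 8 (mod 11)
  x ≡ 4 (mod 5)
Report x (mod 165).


Moduli 3, 11, 5 are pairwise coprime; by CRT there is a unique solution modulo M = 3 · 11 · 5 = 165.
Solve pairwise, accumulating the modulus:
  Start with x ≡ 2 (mod 3).
  Combine with x ≡ 8 (mod 11): since gcd(3, 11) = 1, we get a unique residue mod 33.
    Write x = 2 + 3·t and substitute into x ≡ 8 (mod 11): 3·t ≡ 8 − 2 = 6 (mod 11).
    The inverse of 3 mod 11 is 4 (since 3·4 = 12 = 1·11 + 1), so t ≡ 4·6 = 24 ≡ 2 (mod 11).
    Then x = 2 + 3·2 = 8, valid modulo lcm(3, 11) = 33: x ≡ 8 (mod 33).
  Combine with x ≡ 4 (mod 5): since gcd(33, 5) = 1, we get a unique residue mod 165.
    Write x = 8 + 33·t and substitute into x ≡ 4 (mod 5): 33·t ≡ 4 − 8 = -4 (mod 5).
    Reduce coefficients mod 5: 3·t ≡ 1 (mod 5).
    The inverse of 3 mod 5 is 2 (since 3·2 = 6 = 1·5 + 1), so t ≡ 2·1 = 2 ≡ 2 (mod 5).
    Then x = 8 + 33·2 = 74, valid modulo lcm(33, 5) = 165: x ≡ 74 (mod 165).
Verify: 74 mod 3 = 2 ✓, 74 mod 11 = 8 ✓, 74 mod 5 = 4 ✓.

x ≡ 74 (mod 165).


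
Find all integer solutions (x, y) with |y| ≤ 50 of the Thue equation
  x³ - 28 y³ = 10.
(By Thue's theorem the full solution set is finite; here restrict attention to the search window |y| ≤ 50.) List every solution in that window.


The equation is x³ - 28y³ = 10. For fixed y, x³ = 28·y³ + 10, so a solution requires the RHS to be a perfect cube.
Strategy: iterate y from -50 to 50, compute RHS = 28·y³ + 10, and check whether it is a (positive or negative) perfect cube.
Check small values of y:
  y = 0: RHS = 10 is not a perfect cube.
  y = 1: RHS = 38 is not a perfect cube.
  y = -1: RHS = -18 is not a perfect cube.
  y = 2: RHS = 234 is not a perfect cube.
  y = -2: RHS = -214 is not a perfect cube.
  y = 3: RHS = 766 is not a perfect cube.
  y = -3: RHS = -746 is not a perfect cube.
Continuing the search up to |y| = 50 finds no solutions either.
No (x, y) in the scanned range satisfies the equation.

No integer solutions with |y| ≤ 50.


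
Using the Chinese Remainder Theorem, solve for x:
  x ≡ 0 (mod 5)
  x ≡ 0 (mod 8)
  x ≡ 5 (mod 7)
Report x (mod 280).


Moduli 5, 8, 7 are pairwise coprime; by CRT there is a unique solution modulo M = 5 · 8 · 7 = 280.
Solve pairwise, accumulating the modulus:
  Start with x ≡ 0 (mod 5).
  Combine with x ≡ 0 (mod 8): since gcd(5, 8) = 1, we get a unique residue mod 40.
    Write x = 0 + 5·t and substitute into x ≡ 0 (mod 8): 5·t ≡ 0 − 0 = 0 (mod 8).
    The inverse of 5 mod 8 is 5 (since 5·5 = 25 = 3·8 + 1), so t ≡ 5·0 = 0 ≡ 0 (mod 8).
    Then x = 0 + 5·0 = 0, valid modulo lcm(5, 8) = 40: x ≡ 0 (mod 40).
  Combine with x ≡ 5 (mod 7): since gcd(40, 7) = 1, we get a unique residue mod 280.
    Write x = 0 + 40·t and substitute into x ≡ 5 (mod 7): 40·t ≡ 5 − 0 = 5 (mod 7).
    Reduce coefficients mod 7: 5·t ≡ 5 (mod 7).
    The inverse of 5 mod 7 is 3 (since 5·3 = 15 = 2·7 + 1), so t ≡ 3·5 = 15 ≡ 1 (mod 7).
    Then x = 0 + 40·1 = 40, valid modulo lcm(40, 7) = 280: x ≡ 40 (mod 280).
Verify: 40 mod 5 = 0 ✓, 40 mod 8 = 0 ✓, 40 mod 7 = 5 ✓.

x ≡ 40 (mod 280).


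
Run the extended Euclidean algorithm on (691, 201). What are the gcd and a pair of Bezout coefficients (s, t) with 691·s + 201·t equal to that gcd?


Euclidean algorithm on (691, 201) — divide until remainder is 0:
  691 = 3 · 201 + 88
  201 = 2 · 88 + 25
  88 = 3 · 25 + 13
  25 = 1 · 13 + 12
  13 = 1 · 12 + 1
  12 = 12 · 1 + 0
gcd(691, 201) = 1.
Track Bezout coefficients alongside the remainders: start with r₀ = 691 = a·1 + b·0 (s = 1, t = 0) and r₁ = 201 = a·0 + b·1 (s = 0, t = 1); each new remainder r_{k+1} = r_{k-1} − q_k·r_k inherits s_{k+1} = s_{k-1} − q_k·s_k, t_{k+1} = t_{k-1} − q_k·t_k, so r_k = a·s_k + b·t_k at every step:
  q = 3: r = 88, s = 1 − 3·0 = 1, t = 0 − 3·1 = -3  (check: 691·1 + 201·(-3) = 88)
  q = 2: r = 25, s = 0 − 2·1 = -2, t = 1 − 2·(-3) = 7  (check: 691·(-2) + 201·7 = 25)
  q = 3: r = 13, s = 1 − 3·(-2) = 7, t = -3 − 3·7 = -24  (check: 691·7 + 201·(-24) = 13)
  q = 1: r = 12, s = -2 − 1·7 = -9, t = 7 − 1·(-24) = 31  (check: 691·(-9) + 201·31 = 12)
  q = 1: r = 1, s = 7 − 1·(-9) = 16, t = -24 − 1·31 = -55  (check: 691·16 + 201·(-55) = 1)
The row with r = 1 (the gcd) gives the Bezout coefficients s = 16, t = -55.
Result: 691 · (16) + 201 · (-55) = 1.

gcd(691, 201) = 1; s = 16, t = -55 (check: 691·16 + 201·(-55) = 1).


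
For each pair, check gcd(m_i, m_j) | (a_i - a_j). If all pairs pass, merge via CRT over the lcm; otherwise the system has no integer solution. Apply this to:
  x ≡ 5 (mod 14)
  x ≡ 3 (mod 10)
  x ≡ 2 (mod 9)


Moduli 14, 10, 9 are not pairwise coprime, so CRT works modulo lcm(m_i) when all pairwise compatibility conditions hold.
Pairwise compatibility: gcd(m_i, m_j) must divide a_i - a_j for every pair.
Merge one congruence at a time:
  Start: x ≡ 5 (mod 14).
  Combine with x ≡ 3 (mod 10): gcd(14, 10) = 2; 3 - 5 = -2, which IS divisible by 2, so compatible.
    Write x = 5 + 14·t and substitute into x ≡ 3 (mod 10): 14·t ≡ 3 − 5 = -2 (mod 10).
    Divide the congruence (and modulus) by g = 2: 7·t ≡ -1 (mod 5).
    Reduce coefficients mod 5: 2·t ≡ 4 (mod 5).
    The inverse of 2 mod 5 is 3 (since 2·3 = 6 = 1·5 + 1), so t ≡ 3·4 = 12 ≡ 2 (mod 5).
    Then x = 5 + 14·2 = 33, valid modulo lcm(14, 10) = 70: x ≡ 33 (mod 70).
  Combine with x ≡ 2 (mod 9): gcd(70, 9) = 1; 2 - 33 = -31, which IS divisible by 1, so compatible.
    Write x = 33 + 70·t and substitute into x ≡ 2 (mod 9): 70·t ≡ 2 − 33 = -31 (mod 9).
    Reduce coefficients mod 9: 7·t ≡ 5 (mod 9).
    The inverse of 7 mod 9 is 4 (since 7·4 = 28 = 3·9 + 1), so t ≡ 4·5 = 20 ≡ 2 (mod 9).
    Then x = 33 + 70·2 = 173, valid modulo lcm(70, 9) = 630: x ≡ 173 (mod 630).
Verify: 173 mod 14 = 5, 173 mod 10 = 3, 173 mod 9 = 2.

x ≡ 173 (mod 630).


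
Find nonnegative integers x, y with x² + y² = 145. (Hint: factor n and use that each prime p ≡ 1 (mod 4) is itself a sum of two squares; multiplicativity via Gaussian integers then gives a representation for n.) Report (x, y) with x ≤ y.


Step 1: Factor n = 145 = 5 · 29.
Step 2: Check the mod-4 condition on each prime factor: 5 ≡ 1 (mod 4), exponent 1; 29 ≡ 1 (mod 4), exponent 1.
All primes ≡ 3 (mod 4) appear to even exponent (or don't appear), so by the two-squares theorem n IS expressible as a sum of two squares.
Step 3: Build a representation. Here n = 5 · 29 is a product of primes ≡ 1 (mod 4). Each prime p ≡ 1 (mod 4) is itself a sum of two squares; find a² by testing p − a² for a perfect square:
  5: 5 − 1² = 4 = 2² ⇒ 5 = 1² + 2².
  29: 29 − 1² = 28, 29 − 2² = 25 = 5² ⇒ 29 = 2² + 5².
  Combine using the Brahmagupta–Fibonacci identity (a² + b²)(c² + d²) = (ac − bd)² + (ad + bc)² = (ac + bd)² + (ad − bc)²:
  5 · 29 = 145: from (1² + 2²)(2² + 5²), take (1·2 − 2·5, 1·5 + 2·2) = (2 − 10, 5 + 4) = (-8, 9); dropping signs (only squares matter) gives (8, 9); check 8² + 9² = 64 + 81 = 145 ✓.
Step 4: Order so x ≤ y and verify: 8² + 9² = 64 + 81 = 145 = n. ✓

n = 145 = 8² + 9² (one valid representation with x ≤ y).


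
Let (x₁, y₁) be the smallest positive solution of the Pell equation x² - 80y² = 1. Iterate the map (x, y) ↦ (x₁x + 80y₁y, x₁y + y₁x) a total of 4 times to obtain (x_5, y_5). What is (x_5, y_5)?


Step 1: Find the fundamental solution (x₁, y₁) of x² - 80y² = 1.
  Expand √80 as a continued fraction. a₀ = ⌊√80⌋ = 8; iterate m_{k+1} = d_k·a_k − m_k, d_{k+1} = (80 − m_{k+1}²)/d_k, a_{k+1} = ⌊(a₀ + m_{k+1})/d_{k+1}⌋ (starting m₀ = 0, d₀ = 1), with convergents p_k = a_k·p_{k-1} + p_{k-2}, q_k = a_k·q_{k-1} + q_{k-2} (p₋₁ = 1, q₋₁ = 0):
  k = 0: a₀ = 8; p₀/q₀ = 8/1; p₀² − 80·q₀² = 64 − 80 = -16.
  k = 1: m = 8, d = 16, a = ⌊(8 + 8)/16⌋ = 1; p/q = (1·8 + 1)/(1·1 + 0) = 9/1; p² − 80·q² = 81 − 80 = 1.
  The first convergent with p² − 80·q² = 1 gives the fundamental solution (x₁, y₁) = (9, 1).
Step 2: Apply the recurrence (x_{n+1}, y_{n+1}) = (x₁x_n + 80y₁y_n, x₁y_n + y₁x_n) repeatedly.
  From (x_1, y_1) = (9, 1): x_2 = 9·9 + 80·1·1 = 161; y_2 = 9·1 + 1·9 = 18.
  From (x_2, y_2) = (161, 18): x_3 = 9·161 + 80·1·18 = 2889; y_3 = 9·18 + 1·161 = 323.
  From (x_3, y_3) = (2889, 323): x_4 = 9·2889 + 80·1·323 = 51841; y_4 = 9·323 + 1·2889 = 5796.
  From (x_4, y_4) = (51841, 5796): x_5 = 9·51841 + 80·1·5796 = 930249; y_5 = 9·5796 + 1·51841 = 104005.
Step 3: Verify x_5² - 80·y_5² = 865363202001 - 865363202000 = 1 (should be 1). ✓

(x_1, y_1) = (9, 1); (x_5, y_5) = (930249, 104005).


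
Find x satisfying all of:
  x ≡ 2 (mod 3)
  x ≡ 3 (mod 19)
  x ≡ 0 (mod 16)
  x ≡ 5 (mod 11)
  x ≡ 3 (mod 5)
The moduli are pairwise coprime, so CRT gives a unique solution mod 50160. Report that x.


Product of moduli M = 3 · 19 · 16 · 11 · 5 = 50160.
Merge one congruence at a time:
  Start: x ≡ 2 (mod 3).
  Combine with x ≡ 3 (mod 19); new modulus lcm = 57.
    Write x = 2 + 3·t and substitute into x ≡ 3 (mod 19): 3·t ≡ 3 − 2 = 1 (mod 19).
    The inverse of 3 mod 19 is 13 (since 3·13 = 39 = 2·19 + 1), so t ≡ 13·1 = 13 ≡ 13 (mod 19).
    Then x = 2 + 3·13 = 41, valid modulo lcm(3, 19) = 57: x ≡ 41 (mod 57).
  Combine with x ≡ 0 (mod 16); new modulus lcm = 912.
    Write x = 41 + 57·t and substitute into x ≡ 0 (mod 16): 57·t ≡ 0 − 41 = -41 (mod 16).
    Reduce coefficients mod 16: 9·t ≡ 7 (mod 16).
    The inverse of 9 mod 16 is 9 (since 9·9 = 81 = 5·16 + 1), so t ≡ 9·7 = 63 ≡ 15 (mod 16).
    Then x = 41 + 57·15 = 896, valid modulo lcm(57, 16) = 912: x ≡ 896 (mod 912).
  Combine with x ≡ 5 (mod 11); new modulus lcm = 10032.
    Write x = 896 + 912·t and substitute into x ≡ 5 (mod 11): 912·t ≡ 5 − 896 = -891 (mod 11).
    Reduce coefficients mod 11: 10·t ≡ 0 (mod 11).
    The inverse of 10 mod 11 is 10 (since 10·10 = 100 = 9·11 + 1), so t ≡ 10·0 = 0 ≡ 0 (mod 11).
    Then x = 896 + 912·0 = 896, valid modulo lcm(912, 11) = 10032: x ≡ 896 (mod 10032).
  Combine with x ≡ 3 (mod 5); new modulus lcm = 50160.
    Write x = 896 + 10032·t and substitute into x ≡ 3 (mod 5): 10032·t ≡ 3 − 896 = -893 (mod 5).
    Reduce coefficients mod 5: 2·t ≡ 2 (mod 5).
    The inverse of 2 mod 5 is 3 (since 2·3 = 6 = 1·5 + 1), so t ≡ 3·2 = 6 ≡ 1 (mod 5).
    Then x = 896 + 10032·1 = 10928, valid modulo lcm(10032, 5) = 50160: x ≡ 10928 (mod 50160).
Verify against each original: 10928 mod 3 = 2, 10928 mod 19 = 3, 10928 mod 16 = 0, 10928 mod 11 = 5, 10928 mod 5 = 3.

x ≡ 10928 (mod 50160).


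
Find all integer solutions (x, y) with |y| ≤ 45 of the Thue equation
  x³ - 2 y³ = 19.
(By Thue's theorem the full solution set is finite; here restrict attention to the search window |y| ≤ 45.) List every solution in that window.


The equation is x³ - 2y³ = 19. For fixed y, x³ = 2·y³ + 19, so a solution requires the RHS to be a perfect cube.
Strategy: iterate y from -45 to 45, compute RHS = 2·y³ + 19, and check whether it is a (positive or negative) perfect cube.
Check small values of y:
  y = 0: RHS = 19 is not a perfect cube.
  y = 1: RHS = 21 is not a perfect cube.
  y = -1: RHS = 17 is not a perfect cube.
  y = 2: RHS = 35 is not a perfect cube.
  y = -2: RHS = 3 is not a perfect cube.
  y = 3: RHS = 73 is not a perfect cube.
  y = -3: RHS = -35 is not a perfect cube.
Continuing the search up to |y| = 45 finds no solutions either.
No (x, y) in the scanned range satisfies the equation.

No integer solutions with |y| ≤ 45.


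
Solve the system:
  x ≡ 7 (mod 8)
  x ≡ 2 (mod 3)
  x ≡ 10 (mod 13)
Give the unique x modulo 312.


Moduli 8, 3, 13 are pairwise coprime; by CRT there is a unique solution modulo M = 8 · 3 · 13 = 312.
Solve pairwise, accumulating the modulus:
  Start with x ≡ 7 (mod 8).
  Combine with x ≡ 2 (mod 3): since gcd(8, 3) = 1, we get a unique residue mod 24.
    Write x = 7 + 8·t and substitute into x ≡ 2 (mod 3): 8·t ≡ 2 − 7 = -5 (mod 3).
    Reduce coefficients mod 3: 2·t ≡ 1 (mod 3).
    The inverse of 2 mod 3 is 2 (since 2·2 = 4 = 1·3 + 1), so t ≡ 2·1 = 2 ≡ 2 (mod 3).
    Then x = 7 + 8·2 = 23, valid modulo lcm(8, 3) = 24: x ≡ 23 (mod 24).
  Combine with x ≡ 10 (mod 13): since gcd(24, 13) = 1, we get a unique residue mod 312.
    Write x = 23 + 24·t and substitute into x ≡ 10 (mod 13): 24·t ≡ 10 − 23 = -13 (mod 13).
    Reduce coefficients mod 13: 11·t ≡ 0 (mod 13).
    The inverse of 11 mod 13 is 6 (since 11·6 = 66 = 5·13 + 1), so t ≡ 6·0 = 0 ≡ 0 (mod 13).
    Then x = 23 + 24·0 = 23, valid modulo lcm(24, 13) = 312: x ≡ 23 (mod 312).
Verify: 23 mod 8 = 7 ✓, 23 mod 3 = 2 ✓, 23 mod 13 = 10 ✓.

x ≡ 23 (mod 312).


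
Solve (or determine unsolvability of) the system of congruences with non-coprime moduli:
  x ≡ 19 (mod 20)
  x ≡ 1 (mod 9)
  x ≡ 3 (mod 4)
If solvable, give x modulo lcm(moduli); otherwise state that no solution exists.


Moduli 20, 9, 4 are not pairwise coprime, so CRT works modulo lcm(m_i) when all pairwise compatibility conditions hold.
Pairwise compatibility: gcd(m_i, m_j) must divide a_i - a_j for every pair.
Merge one congruence at a time:
  Start: x ≡ 19 (mod 20).
  Combine with x ≡ 1 (mod 9): gcd(20, 9) = 1; 1 - 19 = -18, which IS divisible by 1, so compatible.
    Write x = 19 + 20·t and substitute into x ≡ 1 (mod 9): 20·t ≡ 1 − 19 = -18 (mod 9).
    Reduce coefficients mod 9: 2·t ≡ 0 (mod 9).
    The inverse of 2 mod 9 is 5 (since 2·5 = 10 = 1·9 + 1), so t ≡ 5·0 = 0 ≡ 0 (mod 9).
    Then x = 19 + 20·0 = 19, valid modulo lcm(20, 9) = 180: x ≡ 19 (mod 180).
  Combine with x ≡ 3 (mod 4): gcd(180, 4) = 4; 3 - 19 = -16, which IS divisible by 4, so compatible.
    Write x = 19 + 180·t and substitute into x ≡ 3 (mod 4): 180·t ≡ 3 − 19 = -16 (mod 4).
    Divide the congruence (and modulus) by g = 4: 45·t ≡ -4 (mod 1).
    Modulo 1 every t works; take t = 0.
    Then x = 19 + 180·0 = 19, valid modulo lcm(180, 4) = 180: x ≡ 19 (mod 180).
Verify: 19 mod 20 = 19, 19 mod 9 = 1, 19 mod 4 = 3.

x ≡ 19 (mod 180).


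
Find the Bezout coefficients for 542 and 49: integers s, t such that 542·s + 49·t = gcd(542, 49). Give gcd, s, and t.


Euclidean algorithm on (542, 49) — divide until remainder is 0:
  542 = 11 · 49 + 3
  49 = 16 · 3 + 1
  3 = 3 · 1 + 0
gcd(542, 49) = 1.
Track Bezout coefficients alongside the remainders: start with r₀ = 542 = a·1 + b·0 (s = 1, t = 0) and r₁ = 49 = a·0 + b·1 (s = 0, t = 1); each new remainder r_{k+1} = r_{k-1} − q_k·r_k inherits s_{k+1} = s_{k-1} − q_k·s_k, t_{k+1} = t_{k-1} − q_k·t_k, so r_k = a·s_k + b·t_k at every step:
  q = 11: r = 3, s = 1 − 11·0 = 1, t = 0 − 11·1 = -11  (check: 542·1 + 49·(-11) = 3)
  q = 16: r = 1, s = 0 − 16·1 = -16, t = 1 − 16·(-11) = 177  (check: 542·(-16) + 49·177 = 1)
The row with r = 1 (the gcd) gives the Bezout coefficients s = -16, t = 177.
Result: 542 · (-16) + 49 · (177) = 1.

gcd(542, 49) = 1; s = -16, t = 177 (check: 542·(-16) + 49·177 = 1).


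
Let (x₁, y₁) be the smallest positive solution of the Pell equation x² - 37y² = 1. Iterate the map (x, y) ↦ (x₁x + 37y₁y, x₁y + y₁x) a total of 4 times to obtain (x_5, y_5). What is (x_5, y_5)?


Step 1: Find the fundamental solution (x₁, y₁) of x² - 37y² = 1.
  Expand √37 as a continued fraction. a₀ = ⌊√37⌋ = 6; iterate m_{k+1} = d_k·a_k − m_k, d_{k+1} = (37 − m_{k+1}²)/d_k, a_{k+1} = ⌊(a₀ + m_{k+1})/d_{k+1}⌋ (starting m₀ = 0, d₀ = 1), with convergents p_k = a_k·p_{k-1} + p_{k-2}, q_k = a_k·q_{k-1} + q_{k-2} (p₋₁ = 1, q₋₁ = 0):
  k = 0: a₀ = 6; p₀/q₀ = 6/1; p₀² − 37·q₀² = 36 − 37 = -1.
  k = 1: m = 6, d = 1, a = ⌊(6 + 6)/1⌋ = 12; p/q = (12·6 + 1)/(12·1 + 0) = 73/12; p² − 37·q² = 5329 − 5328 = 1.
  The first convergent with p² − 37·q² = 1 gives the fundamental solution (x₁, y₁) = (73, 12).
Step 2: Apply the recurrence (x_{n+1}, y_{n+1}) = (x₁x_n + 37y₁y_n, x₁y_n + y₁x_n) repeatedly.
  From (x_1, y_1) = (73, 12): x_2 = 73·73 + 37·12·12 = 10657; y_2 = 73·12 + 12·73 = 1752.
  From (x_2, y_2) = (10657, 1752): x_3 = 73·10657 + 37·12·1752 = 1555849; y_3 = 73·1752 + 12·10657 = 255780.
  From (x_3, y_3) = (1555849, 255780): x_4 = 73·1555849 + 37·12·255780 = 227143297; y_4 = 73·255780 + 12·1555849 = 37342128.
  From (x_4, y_4) = (227143297, 37342128): x_5 = 73·227143297 + 37·12·37342128 = 33161365513; y_5 = 73·37342128 + 12·227143297 = 5451694908.
Step 3: Verify x_5² - 37·y_5² = 1099676162686785753169 - 1099676162686785753168 = 1 (should be 1). ✓

(x_1, y_1) = (73, 12); (x_5, y_5) = (33161365513, 5451694908).


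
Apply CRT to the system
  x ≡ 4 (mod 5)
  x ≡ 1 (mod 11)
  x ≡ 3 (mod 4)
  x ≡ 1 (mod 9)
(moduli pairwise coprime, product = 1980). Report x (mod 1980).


Product of moduli M = 5 · 11 · 4 · 9 = 1980.
Merge one congruence at a time:
  Start: x ≡ 4 (mod 5).
  Combine with x ≡ 1 (mod 11); new modulus lcm = 55.
    Write x = 4 + 5·t and substitute into x ≡ 1 (mod 11): 5·t ≡ 1 − 4 = -3 (mod 11).
    Reduce coefficients mod 11: 5·t ≡ 8 (mod 11).
    The inverse of 5 mod 11 is 9 (since 5·9 = 45 = 4·11 + 1), so t ≡ 9·8 = 72 ≡ 6 (mod 11).
    Then x = 4 + 5·6 = 34, valid modulo lcm(5, 11) = 55: x ≡ 34 (mod 55).
  Combine with x ≡ 3 (mod 4); new modulus lcm = 220.
    Write x = 34 + 55·t and substitute into x ≡ 3 (mod 4): 55·t ≡ 3 − 34 = -31 (mod 4).
    Reduce coefficients mod 4: 3·t ≡ 1 (mod 4).
    The inverse of 3 mod 4 is 3 (since 3·3 = 9 = 2·4 + 1), so t ≡ 3·1 = 3 ≡ 3 (mod 4).
    Then x = 34 + 55·3 = 199, valid modulo lcm(55, 4) = 220: x ≡ 199 (mod 220).
  Combine with x ≡ 1 (mod 9); new modulus lcm = 1980.
    Write x = 199 + 220·t and substitute into x ≡ 1 (mod 9): 220·t ≡ 1 − 199 = -198 (mod 9).
    Reduce coefficients mod 9: 4·t ≡ 0 (mod 9).
    The inverse of 4 mod 9 is 7 (since 4·7 = 28 = 3·9 + 1), so t ≡ 7·0 = 0 ≡ 0 (mod 9).
    Then x = 199 + 220·0 = 199, valid modulo lcm(220, 9) = 1980: x ≡ 199 (mod 1980).
Verify against each original: 199 mod 5 = 4, 199 mod 11 = 1, 199 mod 4 = 3, 199 mod 9 = 1.

x ≡ 199 (mod 1980).


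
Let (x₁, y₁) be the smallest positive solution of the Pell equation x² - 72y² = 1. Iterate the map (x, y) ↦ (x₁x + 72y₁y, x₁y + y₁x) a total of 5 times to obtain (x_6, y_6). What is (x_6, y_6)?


Step 1: Find the fundamental solution (x₁, y₁) of x² - 72y² = 1.
  Expand √72 as a continued fraction. a₀ = ⌊√72⌋ = 8; iterate m_{k+1} = d_k·a_k − m_k, d_{k+1} = (72 − m_{k+1}²)/d_k, a_{k+1} = ⌊(a₀ + m_{k+1})/d_{k+1}⌋ (starting m₀ = 0, d₀ = 1), with convergents p_k = a_k·p_{k-1} + p_{k-2}, q_k = a_k·q_{k-1} + q_{k-2} (p₋₁ = 1, q₋₁ = 0):
  k = 0: a₀ = 8; p₀/q₀ = 8/1; p₀² − 72·q₀² = 64 − 72 = -8.
  k = 1: m = 8, d = 8, a = ⌊(8 + 8)/8⌋ = 2; p/q = (2·8 + 1)/(2·1 + 0) = 17/2; p² − 72·q² = 289 − 288 = 1.
  The first convergent with p² − 72·q² = 1 gives the fundamental solution (x₁, y₁) = (17, 2).
Step 2: Apply the recurrence (x_{n+1}, y_{n+1}) = (x₁x_n + 72y₁y_n, x₁y_n + y₁x_n) repeatedly.
  From (x_1, y_1) = (17, 2): x_2 = 17·17 + 72·2·2 = 577; y_2 = 17·2 + 2·17 = 68.
  From (x_2, y_2) = (577, 68): x_3 = 17·577 + 72·2·68 = 19601; y_3 = 17·68 + 2·577 = 2310.
  From (x_3, y_3) = (19601, 2310): x_4 = 17·19601 + 72·2·2310 = 665857; y_4 = 17·2310 + 2·19601 = 78472.
  From (x_4, y_4) = (665857, 78472): x_5 = 17·665857 + 72·2·78472 = 22619537; y_5 = 17·78472 + 2·665857 = 2665738.
  From (x_5, y_5) = (22619537, 2665738): x_6 = 17·22619537 + 72·2·2665738 = 768398401; y_6 = 17·2665738 + 2·22619537 = 90556620.
Step 3: Verify x_6² - 72·y_6² = 590436102659356801 - 590436102659356800 = 1 (should be 1). ✓

(x_1, y_1) = (17, 2); (x_6, y_6) = (768398401, 90556620).


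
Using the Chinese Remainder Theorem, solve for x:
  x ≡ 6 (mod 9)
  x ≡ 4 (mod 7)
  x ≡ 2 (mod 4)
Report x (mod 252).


Moduli 9, 7, 4 are pairwise coprime; by CRT there is a unique solution modulo M = 9 · 7 · 4 = 252.
Solve pairwise, accumulating the modulus:
  Start with x ≡ 6 (mod 9).
  Combine with x ≡ 4 (mod 7): since gcd(9, 7) = 1, we get a unique residue mod 63.
    Write x = 6 + 9·t and substitute into x ≡ 4 (mod 7): 9·t ≡ 4 − 6 = -2 (mod 7).
    Reduce coefficients mod 7: 2·t ≡ 5 (mod 7).
    The inverse of 2 mod 7 is 4 (since 2·4 = 8 = 1·7 + 1), so t ≡ 4·5 = 20 ≡ 6 (mod 7).
    Then x = 6 + 9·6 = 60, valid modulo lcm(9, 7) = 63: x ≡ 60 (mod 63).
  Combine with x ≡ 2 (mod 4): since gcd(63, 4) = 1, we get a unique residue mod 252.
    Write x = 60 + 63·t and substitute into x ≡ 2 (mod 4): 63·t ≡ 2 − 60 = -58 (mod 4).
    Reduce coefficients mod 4: 3·t ≡ 2 (mod 4).
    The inverse of 3 mod 4 is 3 (since 3·3 = 9 = 2·4 + 1), so t ≡ 3·2 = 6 ≡ 2 (mod 4).
    Then x = 60 + 63·2 = 186, valid modulo lcm(63, 4) = 252: x ≡ 186 (mod 252).
Verify: 186 mod 9 = 6 ✓, 186 mod 7 = 4 ✓, 186 mod 4 = 2 ✓.

x ≡ 186 (mod 252).


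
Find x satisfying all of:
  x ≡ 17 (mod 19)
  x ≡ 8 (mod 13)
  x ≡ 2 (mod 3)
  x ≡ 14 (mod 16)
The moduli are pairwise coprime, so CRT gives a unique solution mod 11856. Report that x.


Product of moduli M = 19 · 13 · 3 · 16 = 11856.
Merge one congruence at a time:
  Start: x ≡ 17 (mod 19).
  Combine with x ≡ 8 (mod 13); new modulus lcm = 247.
    Write x = 17 + 19·t and substitute into x ≡ 8 (mod 13): 19·t ≡ 8 − 17 = -9 (mod 13).
    Reduce coefficients mod 13: 6·t ≡ 4 (mod 13).
    The inverse of 6 mod 13 is 11 (since 6·11 = 66 = 5·13 + 1), so t ≡ 11·4 = 44 ≡ 5 (mod 13).
    Then x = 17 + 19·5 = 112, valid modulo lcm(19, 13) = 247: x ≡ 112 (mod 247).
  Combine with x ≡ 2 (mod 3); new modulus lcm = 741.
    Write x = 112 + 247·t and substitute into x ≡ 2 (mod 3): 247·t ≡ 2 − 112 = -110 (mod 3).
    Reduce coefficients mod 3: 1·t ≡ 1 (mod 3).
    So t ≡ 1 (mod 3).
    Then x = 112 + 247·1 = 359, valid modulo lcm(247, 3) = 741: x ≡ 359 (mod 741).
  Combine with x ≡ 14 (mod 16); new modulus lcm = 11856.
    Write x = 359 + 741·t and substitute into x ≡ 14 (mod 16): 741·t ≡ 14 − 359 = -345 (mod 16).
    Reduce coefficients mod 16: 5·t ≡ 7 (mod 16).
    The inverse of 5 mod 16 is 13 (since 5·13 = 65 = 4·16 + 1), so t ≡ 13·7 = 91 ≡ 11 (mod 16).
    Then x = 359 + 741·11 = 8510, valid modulo lcm(741, 16) = 11856: x ≡ 8510 (mod 11856).
Verify against each original: 8510 mod 19 = 17, 8510 mod 13 = 8, 8510 mod 3 = 2, 8510 mod 16 = 14.

x ≡ 8510 (mod 11856).


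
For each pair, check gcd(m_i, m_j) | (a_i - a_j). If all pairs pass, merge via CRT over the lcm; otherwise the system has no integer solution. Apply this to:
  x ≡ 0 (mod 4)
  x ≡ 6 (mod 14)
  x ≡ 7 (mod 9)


Moduli 4, 14, 9 are not pairwise coprime, so CRT works modulo lcm(m_i) when all pairwise compatibility conditions hold.
Pairwise compatibility: gcd(m_i, m_j) must divide a_i - a_j for every pair.
Merge one congruence at a time:
  Start: x ≡ 0 (mod 4).
  Combine with x ≡ 6 (mod 14): gcd(4, 14) = 2; 6 - 0 = 6, which IS divisible by 2, so compatible.
    Write x = 0 + 4·t and substitute into x ≡ 6 (mod 14): 4·t ≡ 6 − 0 = 6 (mod 14).
    Divide the congruence (and modulus) by g = 2: 2·t ≡ 3 (mod 7).
    The inverse of 2 mod 7 is 4 (since 2·4 = 8 = 1·7 + 1), so t ≡ 4·3 = 12 ≡ 5 (mod 7).
    Then x = 0 + 4·5 = 20, valid modulo lcm(4, 14) = 28: x ≡ 20 (mod 28).
  Combine with x ≡ 7 (mod 9): gcd(28, 9) = 1; 7 - 20 = -13, which IS divisible by 1, so compatible.
    Write x = 20 + 28·t and substitute into x ≡ 7 (mod 9): 28·t ≡ 7 − 20 = -13 (mod 9).
    Reduce coefficients mod 9: 1·t ≡ 5 (mod 9).
    So t ≡ 5 (mod 9).
    Then x = 20 + 28·5 = 160, valid modulo lcm(28, 9) = 252: x ≡ 160 (mod 252).
Verify: 160 mod 4 = 0, 160 mod 14 = 6, 160 mod 9 = 7.

x ≡ 160 (mod 252).


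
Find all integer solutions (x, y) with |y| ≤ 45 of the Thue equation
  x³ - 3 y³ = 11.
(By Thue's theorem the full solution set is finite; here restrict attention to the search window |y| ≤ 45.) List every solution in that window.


The equation is x³ - 3y³ = 11. For fixed y, x³ = 3·y³ + 11, so a solution requires the RHS to be a perfect cube.
Strategy: iterate y from -45 to 45, compute RHS = 3·y³ + 11, and check whether it is a (positive or negative) perfect cube.
Check small values of y:
  y = 0: RHS = 11 is not a perfect cube.
  y = 1: RHS = 14 is not a perfect cube.
  y = -1: RHS = 8 = (2)³ ⇒ x = 2 works.
  y = 2: RHS = 35 is not a perfect cube.
  y = -2: RHS = -13 is not a perfect cube.
  y = 3: RHS = 92 is not a perfect cube.
  y = -3: RHS = -70 is not a perfect cube.
Continuing the search up to |y| = 45 finds no further solutions beyond those listed.
Collected solutions: (2, -1).

Solutions (with |y| ≤ 45): (2, -1).


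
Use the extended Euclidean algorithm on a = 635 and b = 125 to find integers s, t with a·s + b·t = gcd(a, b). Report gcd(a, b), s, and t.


Euclidean algorithm on (635, 125) — divide until remainder is 0:
  635 = 5 · 125 + 10
  125 = 12 · 10 + 5
  10 = 2 · 5 + 0
gcd(635, 125) = 5.
Track Bezout coefficients alongside the remainders: start with r₀ = 635 = a·1 + b·0 (s = 1, t = 0) and r₁ = 125 = a·0 + b·1 (s = 0, t = 1); each new remainder r_{k+1} = r_{k-1} − q_k·r_k inherits s_{k+1} = s_{k-1} − q_k·s_k, t_{k+1} = t_{k-1} − q_k·t_k, so r_k = a·s_k + b·t_k at every step:
  q = 5: r = 10, s = 1 − 5·0 = 1, t = 0 − 5·1 = -5  (check: 635·1 + 125·(-5) = 10)
  q = 12: r = 5, s = 0 − 12·1 = -12, t = 1 − 12·(-5) = 61  (check: 635·(-12) + 125·61 = 5)
The row with r = 5 (the gcd) gives the Bezout coefficients s = -12, t = 61.
Result: 635 · (-12) + 125 · (61) = 5.

gcd(635, 125) = 5; s = -12, t = 61 (check: 635·(-12) + 125·61 = 5).
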